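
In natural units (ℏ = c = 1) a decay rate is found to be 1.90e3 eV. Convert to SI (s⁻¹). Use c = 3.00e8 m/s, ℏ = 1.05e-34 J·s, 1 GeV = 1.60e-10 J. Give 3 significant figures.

A rate is [E]/ℏ; divide by ℏ.
1 GeV → 1/ℏ × (1 GeV in J) = 1.52e24 s⁻¹.
Convert the energy scale: 1.90e3 eV = 1.90e-6 GeV.
Result: 1.90e-6 × 1.52e24 = 2.90e18 s⁻¹.

2.90e18 s⁻¹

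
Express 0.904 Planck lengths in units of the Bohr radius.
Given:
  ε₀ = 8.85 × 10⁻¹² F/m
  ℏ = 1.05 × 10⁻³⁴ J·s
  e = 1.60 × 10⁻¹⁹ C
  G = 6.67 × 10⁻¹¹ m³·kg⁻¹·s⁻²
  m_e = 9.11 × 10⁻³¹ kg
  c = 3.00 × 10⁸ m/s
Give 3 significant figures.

2.77 × 10⁻²⁵

Planck length: ℓ_P = √(ℏG/c³) = 1.61 × 10⁻³⁵ m
Bohr radius: a₀ = 4πε₀ℏ²/(m_e e²) = 5.26 × 10⁻¹¹ m
0.904 × 1.61 × 10⁻³⁵ / 5.26 × 10⁻¹¹ = 2.77 × 10⁻²⁵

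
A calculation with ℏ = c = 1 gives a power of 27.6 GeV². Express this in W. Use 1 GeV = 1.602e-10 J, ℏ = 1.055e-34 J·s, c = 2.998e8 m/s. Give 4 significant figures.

Power is [E]/[T] = [E]²/ℏ.
1 GeV² → 1/ℏ × (1 GeV in J)² = 2.433e14 W.
Result: 27.6 × 2.433e14 = 6.714e15 W.

6.714e15 W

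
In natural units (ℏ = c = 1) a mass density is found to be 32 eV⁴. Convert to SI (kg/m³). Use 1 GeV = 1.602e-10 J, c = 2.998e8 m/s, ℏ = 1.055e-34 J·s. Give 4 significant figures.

Mass density is [E]/(c²[L]³) = [E]⁴/(ℏ³c⁵).
1 GeV⁴ → 1/(ℏ³c⁵) × (1 GeV in J)⁴ = 2.316e20 kg/m³.
Convert the energy scale: 32 eV⁴ = 3.20e-35 GeV⁴.
Result: 3.20e-35 × 2.316e20 = 7.411e-15 kg/m³.

7.411e-15 kg/m³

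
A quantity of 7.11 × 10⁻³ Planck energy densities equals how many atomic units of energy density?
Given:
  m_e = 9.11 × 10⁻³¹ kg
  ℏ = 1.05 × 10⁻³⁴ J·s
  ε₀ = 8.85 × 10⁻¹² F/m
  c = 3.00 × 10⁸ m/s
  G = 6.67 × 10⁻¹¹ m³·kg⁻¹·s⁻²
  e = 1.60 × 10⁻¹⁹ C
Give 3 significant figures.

1.10 × 10⁹⁸

Planck energy density: u_P = c⁷/(ℏG²) = 4.68 × 10¹¹³ J/m³
atomic unit of energy density: u_au = E_h/a₀³ = m_e⁴e¹⁰/((4πε₀)⁵ℏ⁸) = 3.01 × 10¹³ J/m³
7.11 × 10⁻³ × 4.68 × 10¹¹³ / 3.01 × 10¹³ = 1.10 × 10⁹⁸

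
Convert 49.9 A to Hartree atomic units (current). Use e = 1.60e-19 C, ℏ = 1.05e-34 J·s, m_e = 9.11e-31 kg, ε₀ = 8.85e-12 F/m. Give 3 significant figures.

atomic unit of electric current: I_au = e E_h/ℏ = m_e e⁵/((4πε₀)²ℏ³) = 6.67e-3 A.
49.9 / 6.67e-3 = 7.48e3

7.48e3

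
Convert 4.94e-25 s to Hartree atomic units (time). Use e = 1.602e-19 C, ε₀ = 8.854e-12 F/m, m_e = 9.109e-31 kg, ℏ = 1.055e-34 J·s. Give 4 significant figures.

2.039e-8

atomic unit of time: τ_au = (4πε₀)²ℏ³/(m_e e⁴) = 2.423e-17 s.
4.94e-25 / 2.423e-17 = 2.039e-8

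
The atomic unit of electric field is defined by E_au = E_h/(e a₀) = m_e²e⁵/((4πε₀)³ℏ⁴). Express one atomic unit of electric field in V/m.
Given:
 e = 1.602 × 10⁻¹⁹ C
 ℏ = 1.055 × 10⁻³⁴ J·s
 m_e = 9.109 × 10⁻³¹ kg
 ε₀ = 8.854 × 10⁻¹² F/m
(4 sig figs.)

5.131 × 10¹¹ V/m

E_au = E_h/(e a₀) = m_e²e⁵/((4πε₀)³ℏ⁴)
E_h = 4.354 × 10⁻¹⁸ J
a₀ = 5.297 × 10⁻¹¹ m
E_h/(e·a₀) = 5.131 × 10¹¹ V/m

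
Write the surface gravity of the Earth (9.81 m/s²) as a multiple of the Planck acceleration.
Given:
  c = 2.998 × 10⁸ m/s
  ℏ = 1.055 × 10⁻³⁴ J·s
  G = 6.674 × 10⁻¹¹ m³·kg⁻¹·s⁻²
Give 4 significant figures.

1.764 × 10⁻⁵¹

Planck acceleration: a_P = √(c⁷/(ℏG)) = 5.560 × 10⁵¹ m/s².
9.81 / 5.560 × 10⁵¹ = 1.764 × 10⁻⁵¹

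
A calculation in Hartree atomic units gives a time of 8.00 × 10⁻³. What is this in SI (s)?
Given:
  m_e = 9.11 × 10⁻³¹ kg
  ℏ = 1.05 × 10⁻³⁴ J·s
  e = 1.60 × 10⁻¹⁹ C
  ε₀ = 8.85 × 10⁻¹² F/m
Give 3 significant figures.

1.92 × 10⁻¹⁹ s

One atomic unit of time: τ_au = (4πε₀)²ℏ³/(m_e e⁴) = 2.40 × 10⁻¹⁷ s.
8.00 × 10⁻³ × 2.40 × 10⁻¹⁷ s = 1.92 × 10⁻¹⁹ s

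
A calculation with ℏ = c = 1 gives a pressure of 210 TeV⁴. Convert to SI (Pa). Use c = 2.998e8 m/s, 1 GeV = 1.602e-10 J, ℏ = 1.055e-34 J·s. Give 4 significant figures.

4.371e51 Pa

Pressure is [E]/[L]³ = [E]⁴/(ℏc)³.
1 GeV⁴ → 1/(ℏc)³ × (1 GeV in J)⁴ = 2.082e37 Pa.
Convert the energy scale: 210 TeV⁴ = 2.10e14 GeV⁴.
Result: 2.10e14 × 2.082e37 = 4.371e51 Pa.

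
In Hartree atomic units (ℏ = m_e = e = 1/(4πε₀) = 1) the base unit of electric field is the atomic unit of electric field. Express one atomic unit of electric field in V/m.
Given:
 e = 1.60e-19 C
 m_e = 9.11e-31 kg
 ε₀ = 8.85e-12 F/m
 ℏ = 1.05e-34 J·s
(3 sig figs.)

5.20e11 V/m

E_au = E_h/(e a₀) = m_e²e⁵/((4πε₀)³ℏ⁴)
E_h = 4.38e-18 J
a₀ = 5.26e-11 m
E_h/(e·a₀) = 5.20e11 V/m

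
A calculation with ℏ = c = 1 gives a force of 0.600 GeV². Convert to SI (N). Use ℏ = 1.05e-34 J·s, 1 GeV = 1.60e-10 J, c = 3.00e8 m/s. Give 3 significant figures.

4.88e5 N

Force is [E]/[L] = [E]²/(ℏc); restore (ℏc)⁻¹.
1 GeV² → 1/(ℏc) × (1 GeV in J)² = 8.13e5 N.
Result: 0.600 × 8.13e5 = 4.88e5 N.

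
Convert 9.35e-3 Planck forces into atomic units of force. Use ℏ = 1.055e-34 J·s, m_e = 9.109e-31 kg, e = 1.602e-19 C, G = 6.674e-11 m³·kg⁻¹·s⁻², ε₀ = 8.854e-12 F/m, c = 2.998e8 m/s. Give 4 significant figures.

1.377e49

Planck force: F_P = c⁴/G = 1.210e44 N
atomic unit of force: F_au = E_h/a₀ = m_e²e⁶/((4πε₀)³ℏ⁴) = 8.220e-8 N
9.35e-3 × 1.210e44 / 8.220e-8 = 1.377e49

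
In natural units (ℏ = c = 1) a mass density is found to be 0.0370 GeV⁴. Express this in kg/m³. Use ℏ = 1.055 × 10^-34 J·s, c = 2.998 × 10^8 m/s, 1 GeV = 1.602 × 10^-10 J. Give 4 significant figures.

8.569 × 10^18 kg/m³

Mass density is [E]/(c²[L]³) = [E]⁴/(ℏ³c⁵).
1 GeV⁴ → 1/(ℏ³c⁵) × (1 GeV in J)⁴ = 2.316 × 10^20 kg/m³.
Result: 0.0370 × 2.316 × 10^20 = 8.569 × 10^18 kg/m³.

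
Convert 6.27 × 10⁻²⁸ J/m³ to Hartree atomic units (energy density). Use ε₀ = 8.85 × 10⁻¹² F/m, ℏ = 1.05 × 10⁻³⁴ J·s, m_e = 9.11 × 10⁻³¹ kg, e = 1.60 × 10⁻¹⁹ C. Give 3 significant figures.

2.08 × 10⁻⁴¹

atomic unit of energy density: u_au = E_h/a₀³ = m_e⁴e¹⁰/((4πε₀)⁵ℏ⁸) = 3.01 × 10¹³ J/m³.
6.27 × 10⁻²⁸ / 3.01 × 10¹³ = 2.08 × 10⁻⁴¹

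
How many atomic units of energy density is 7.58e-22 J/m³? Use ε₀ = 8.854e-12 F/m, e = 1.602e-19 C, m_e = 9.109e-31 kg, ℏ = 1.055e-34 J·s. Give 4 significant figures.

2.588e-35

atomic unit of energy density: u_au = E_h/a₀³ = m_e⁴e¹⁰/((4πε₀)⁵ℏ⁸) = 2.929e13 J/m³.
7.58e-22 / 2.929e13 = 2.588e-35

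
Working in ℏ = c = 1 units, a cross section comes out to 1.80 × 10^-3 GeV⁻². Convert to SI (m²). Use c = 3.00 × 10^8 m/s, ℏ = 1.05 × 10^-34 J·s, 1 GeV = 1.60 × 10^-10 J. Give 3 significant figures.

6.98 × 10^-35 m²

Area is [L]² = [E]⁻²·(ℏc)²; restore (ℏc)².
1 GeV⁻² → (ℏc)² × (1 GeV in J)⁻² = 3.88 × 10^-32 m².
Result: 1.80 × 10^-3 × 3.88 × 10^-32 = 6.98 × 10^-35 m².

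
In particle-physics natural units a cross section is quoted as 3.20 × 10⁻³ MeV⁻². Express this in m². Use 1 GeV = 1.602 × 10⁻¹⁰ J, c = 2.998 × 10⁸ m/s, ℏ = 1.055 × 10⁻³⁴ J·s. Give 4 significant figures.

Area is [L]² = [E]⁻²·(ℏc)²; restore (ℏc)².
1 GeV⁻² → (ℏc)² × (1 GeV in J)⁻² = 3.898 × 10⁻³² m².
Convert the energy scale: 3.20 × 10⁻³ MeV⁻² = 3.20 × 10³ GeV⁻².
Result: 3.20 × 10³ × 3.898 × 10⁻³² = 1.247 × 10⁻²⁸ m².

1.247 × 10⁻²⁸ m²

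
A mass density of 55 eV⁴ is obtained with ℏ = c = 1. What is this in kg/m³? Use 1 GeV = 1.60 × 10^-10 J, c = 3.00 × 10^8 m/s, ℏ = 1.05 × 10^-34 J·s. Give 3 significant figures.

Mass density is [E]/(c²[L]³) = [E]⁴/(ℏ³c⁵).
1 GeV⁴ → 1/(ℏ³c⁵) × (1 GeV in J)⁴ = 2.33 × 10^20 kg/m³.
Convert the energy scale: 55 eV⁴ = 5.50 × 10^-35 GeV⁴.
Result: 5.50 × 10^-35 × 2.33 × 10^20 = 1.28 × 10^-14 kg/m³.

1.28 × 10^-14 kg/m³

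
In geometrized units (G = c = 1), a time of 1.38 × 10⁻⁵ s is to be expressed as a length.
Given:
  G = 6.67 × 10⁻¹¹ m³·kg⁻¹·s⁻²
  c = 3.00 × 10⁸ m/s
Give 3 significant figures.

4.14 × 10³ m

Time → length via c.
1.38 × 10⁻⁵ s × (c) = 4.14 × 10³ m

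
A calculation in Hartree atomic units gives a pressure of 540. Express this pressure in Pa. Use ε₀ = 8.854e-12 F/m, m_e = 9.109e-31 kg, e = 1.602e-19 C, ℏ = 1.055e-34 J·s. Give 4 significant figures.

One atomic unit of pressure: P_au = E_h/a₀³ = m_e⁴e¹⁰/((4πε₀)⁵ℏ⁸) = 2.929e13 Pa.
540 × 2.929e13 Pa = 1.582e16 Pa

1.582e16 Pa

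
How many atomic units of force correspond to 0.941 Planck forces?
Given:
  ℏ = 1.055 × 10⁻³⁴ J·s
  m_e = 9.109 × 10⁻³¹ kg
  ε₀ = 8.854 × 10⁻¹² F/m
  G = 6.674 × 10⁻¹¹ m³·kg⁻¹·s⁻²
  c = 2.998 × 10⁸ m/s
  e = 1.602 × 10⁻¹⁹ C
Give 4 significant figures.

1.386 × 10⁵¹

Planck force: F_P = c⁴/G = 1.210 × 10⁴⁴ N
atomic unit of force: F_au = E_h/a₀ = m_e²e⁶/((4πε₀)³ℏ⁴) = 8.220 × 10⁻⁸ N
0.941 × 1.210 × 10⁴⁴ / 8.220 × 10⁻⁸ = 1.386 × 10⁵¹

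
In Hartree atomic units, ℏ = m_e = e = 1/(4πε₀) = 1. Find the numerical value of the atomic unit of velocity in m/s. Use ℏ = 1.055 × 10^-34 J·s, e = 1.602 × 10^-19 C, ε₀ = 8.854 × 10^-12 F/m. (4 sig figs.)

From ℏ = m_e = e = 1/(4πε₀) = 1 the velocity scale is v_au = e²/(4πε₀ℏ).
  = 2.566 × 10^-38 / 1.174 × 10^-44
  = 2.186 × 10^6 m/s

2.186 × 10^6 m/s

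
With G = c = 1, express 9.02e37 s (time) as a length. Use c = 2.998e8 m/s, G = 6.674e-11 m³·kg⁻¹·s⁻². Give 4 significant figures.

Time → length via c.
9.02e37 s × (c) = 2.704e46 m

2.704e46 m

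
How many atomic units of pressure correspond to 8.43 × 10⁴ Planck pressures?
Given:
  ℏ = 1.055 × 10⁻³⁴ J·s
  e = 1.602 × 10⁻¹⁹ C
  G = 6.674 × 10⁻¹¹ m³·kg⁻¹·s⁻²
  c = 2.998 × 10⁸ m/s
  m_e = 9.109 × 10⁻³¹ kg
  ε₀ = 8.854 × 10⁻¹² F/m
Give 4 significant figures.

Planck pressure: p_P = c⁷/(ℏG²) = 4.632 × 10¹¹³ Pa
atomic unit of pressure: P_au = E_h/a₀³ = m_e⁴e¹⁰/((4πε₀)⁵ℏ⁸) = 2.929 × 10¹³ Pa
8.43 × 10⁴ × 4.632 × 10¹¹³ / 2.929 × 10¹³ = 1.333 × 10¹⁰⁵

1.333 × 10¹⁰⁵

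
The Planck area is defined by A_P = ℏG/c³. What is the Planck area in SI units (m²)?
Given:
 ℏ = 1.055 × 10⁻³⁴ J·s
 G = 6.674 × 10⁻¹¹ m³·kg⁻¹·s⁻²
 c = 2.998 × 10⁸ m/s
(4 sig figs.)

A_P = ℏG/c³
  = 7.041 × 10⁻⁴⁵ / 2.695 × 10²⁵
  = 2.613 × 10⁻⁷⁰ m²

2.613 × 10⁻⁷⁰ m²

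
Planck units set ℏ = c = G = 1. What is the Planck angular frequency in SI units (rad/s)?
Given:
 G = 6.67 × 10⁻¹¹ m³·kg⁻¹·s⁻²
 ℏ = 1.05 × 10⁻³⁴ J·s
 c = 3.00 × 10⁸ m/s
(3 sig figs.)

From ℏ = c = G = 1 the angular frequency scale is ω_P = √(c⁵/(ℏG)).
  = √(3.47 × 10⁸⁶)
  = 1.86 × 10⁴³ rad/s

1.86 × 10⁴³ rad/s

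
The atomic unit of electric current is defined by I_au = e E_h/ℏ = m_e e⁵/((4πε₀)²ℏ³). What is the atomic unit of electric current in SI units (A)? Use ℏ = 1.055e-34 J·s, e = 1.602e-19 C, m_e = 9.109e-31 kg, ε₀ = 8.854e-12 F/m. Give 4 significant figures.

I_au = e E_h/ℏ = m_e e⁵/((4πε₀)²ℏ³)
E_h = 4.354e-18 J
e·E_h/ℏ = 6.612e-3 A

6.612e-3 A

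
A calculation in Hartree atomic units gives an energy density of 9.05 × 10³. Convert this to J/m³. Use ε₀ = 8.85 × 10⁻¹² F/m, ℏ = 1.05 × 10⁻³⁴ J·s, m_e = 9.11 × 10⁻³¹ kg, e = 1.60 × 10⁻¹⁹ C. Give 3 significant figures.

One atomic unit of energy density: u_au = E_h/a₀³ = m_e⁴e¹⁰/((4πε₀)⁵ℏ⁸) = 3.01 × 10¹³ J/m³.
9.05 × 10³ × 3.01 × 10¹³ J/m³ = 2.73 × 10¹⁷ J/m³

2.73 × 10¹⁷ J/m³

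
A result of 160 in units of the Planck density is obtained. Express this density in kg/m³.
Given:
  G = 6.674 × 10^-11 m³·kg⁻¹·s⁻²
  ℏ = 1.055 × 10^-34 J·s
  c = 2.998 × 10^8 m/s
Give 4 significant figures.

One Planck density: ρ_P = c⁵/(ℏG²) = 5.154 × 10^96 kg/m³.
160 × 5.154 × 10^96 kg/m³ = 8.246 × 10^98 kg/m³

8.246 × 10^98 kg/m³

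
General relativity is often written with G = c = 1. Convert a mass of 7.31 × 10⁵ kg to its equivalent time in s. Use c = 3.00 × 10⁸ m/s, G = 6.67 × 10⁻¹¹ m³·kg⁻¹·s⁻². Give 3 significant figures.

Mass → time via G/c³.
7.31 × 10⁵ kg × (G/c³) = 1.81 × 10⁻³⁰ s

1.81 × 10⁻³⁰ s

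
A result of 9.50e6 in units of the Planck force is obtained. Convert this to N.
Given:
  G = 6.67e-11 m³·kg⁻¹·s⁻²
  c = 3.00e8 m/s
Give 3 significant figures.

1.15e51 N

One Planck force: F_P = c⁴/G = 1.21e44 N.
9.50e6 × 1.21e44 N = 1.15e51 N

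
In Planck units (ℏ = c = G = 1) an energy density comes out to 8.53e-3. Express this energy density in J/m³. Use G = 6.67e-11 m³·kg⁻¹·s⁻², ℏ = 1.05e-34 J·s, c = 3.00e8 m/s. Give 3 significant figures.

3.99e111 J/m³

One Planck energy density: u_P = c⁷/(ℏG²) = 4.68e113 J/m³.
8.53e-3 × 4.68e113 J/m³ = 3.99e111 J/m³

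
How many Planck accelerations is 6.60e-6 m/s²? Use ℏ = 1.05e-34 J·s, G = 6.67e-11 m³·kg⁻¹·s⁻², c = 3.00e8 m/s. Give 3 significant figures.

Planck acceleration: a_P = √(c⁷/(ℏG)) = 5.59e51 m/s².
6.60e-6 / 5.59e51 = 1.18e-57

1.18e-57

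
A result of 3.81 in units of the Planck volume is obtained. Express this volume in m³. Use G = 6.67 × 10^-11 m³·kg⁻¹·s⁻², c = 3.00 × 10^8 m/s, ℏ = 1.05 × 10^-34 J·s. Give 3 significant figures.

One Planck volume: V_P = (ℏG/c³)^(3/2) = 4.18 × 10^-105 m³.
3.81 × 4.18 × 10^-105 m³ = 1.59 × 10^-104 m³

1.59 × 10^-104 m³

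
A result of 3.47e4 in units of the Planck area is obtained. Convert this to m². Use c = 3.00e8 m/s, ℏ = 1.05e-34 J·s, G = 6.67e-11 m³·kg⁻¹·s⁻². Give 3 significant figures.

9.00e-66 m²

One Planck area: A_P = ℏG/c³ = 2.59e-70 m².
3.47e4 × 2.59e-70 m² = 9.00e-66 m²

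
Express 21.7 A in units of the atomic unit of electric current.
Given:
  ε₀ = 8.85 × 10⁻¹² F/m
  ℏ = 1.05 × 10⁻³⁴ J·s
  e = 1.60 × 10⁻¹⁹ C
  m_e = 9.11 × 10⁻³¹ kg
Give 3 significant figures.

3.25 × 10³

atomic unit of electric current: I_au = e E_h/ℏ = m_e e⁵/((4πε₀)²ℏ³) = 6.67 × 10⁻³ A.
21.7 / 6.67 × 10⁻³ = 3.25 × 10³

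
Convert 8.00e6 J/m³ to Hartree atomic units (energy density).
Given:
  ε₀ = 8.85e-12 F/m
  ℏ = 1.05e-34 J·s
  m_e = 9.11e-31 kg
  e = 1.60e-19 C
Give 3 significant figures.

2.66e-7

atomic unit of energy density: u_au = E_h/a₀³ = m_e⁴e¹⁰/((4πε₀)⁵ℏ⁸) = 3.01e13 J/m³.
8.00e6 / 3.01e13 = 2.66e-7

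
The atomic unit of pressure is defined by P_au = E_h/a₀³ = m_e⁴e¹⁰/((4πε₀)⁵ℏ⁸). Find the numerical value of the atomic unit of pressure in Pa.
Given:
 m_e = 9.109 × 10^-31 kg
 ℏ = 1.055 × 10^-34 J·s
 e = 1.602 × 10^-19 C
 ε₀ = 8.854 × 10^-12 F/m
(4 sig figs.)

P_au = E_h/a₀³ = m_e⁴e¹⁰/((4πε₀)⁵ℏ⁸)
E_h = 4.354 × 10^-18 J
a₀ = 5.297 × 10^-11 m
E_h/a₀³ = 2.929 × 10^13 Pa

2.929 × 10^13 Pa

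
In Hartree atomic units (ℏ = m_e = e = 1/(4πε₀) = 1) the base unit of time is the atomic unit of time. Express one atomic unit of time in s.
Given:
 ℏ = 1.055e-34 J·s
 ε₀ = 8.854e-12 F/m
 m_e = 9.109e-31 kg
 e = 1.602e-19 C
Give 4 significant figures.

2.423e-17 s

τ_au = (4πε₀)²ℏ³/(m_e e⁴)
E_h = 4.354e-18 J
ℏ/E_h = 2.423e-17 s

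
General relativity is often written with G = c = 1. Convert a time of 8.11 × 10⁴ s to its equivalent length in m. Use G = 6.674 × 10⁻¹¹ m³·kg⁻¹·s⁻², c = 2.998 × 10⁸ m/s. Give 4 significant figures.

2.431 × 10¹³ m

Time → length via c.
8.11 × 10⁴ s × (c) = 2.431 × 10¹³ m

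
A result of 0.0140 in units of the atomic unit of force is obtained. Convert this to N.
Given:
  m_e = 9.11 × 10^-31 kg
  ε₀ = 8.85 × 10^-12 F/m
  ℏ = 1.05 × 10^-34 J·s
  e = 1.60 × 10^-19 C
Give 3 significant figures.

1.17 × 10^-9 N

One atomic unit of force: F_au = E_h/a₀ = m_e²e⁶/((4πε₀)³ℏ⁴) = 8.33 × 10^-8 N.
0.0140 × 8.33 × 10^-8 N = 1.17 × 10^-9 N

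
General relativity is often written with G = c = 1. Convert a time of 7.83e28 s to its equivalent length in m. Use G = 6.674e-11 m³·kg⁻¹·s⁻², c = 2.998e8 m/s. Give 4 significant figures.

2.347e37 m

Time → length via c.
7.83e28 s × (c) = 2.347e37 m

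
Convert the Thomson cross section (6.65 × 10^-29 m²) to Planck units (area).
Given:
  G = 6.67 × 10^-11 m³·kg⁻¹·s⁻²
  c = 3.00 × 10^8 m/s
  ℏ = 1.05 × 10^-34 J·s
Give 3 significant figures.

2.56 × 10^41

Planck area: A_P = ℏG/c³ = 2.59 × 10^-70 m².
6.65 × 10^-29 / 2.59 × 10^-70 = 2.56 × 10^41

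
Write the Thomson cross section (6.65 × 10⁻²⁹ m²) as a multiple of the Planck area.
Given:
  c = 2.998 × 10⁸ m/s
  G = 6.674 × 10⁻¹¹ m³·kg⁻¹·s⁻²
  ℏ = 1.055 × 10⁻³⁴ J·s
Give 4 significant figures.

2.545 × 10⁴¹

Planck area: A_P = ℏG/c³ = 2.613 × 10⁻⁷⁰ m².
6.65 × 10⁻²⁹ / 2.613 × 10⁻⁷⁰ = 2.545 × 10⁴¹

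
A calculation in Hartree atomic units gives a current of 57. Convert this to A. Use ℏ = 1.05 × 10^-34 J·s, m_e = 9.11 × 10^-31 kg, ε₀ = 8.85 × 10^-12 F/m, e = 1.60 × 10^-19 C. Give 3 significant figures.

0.380 A

One atomic unit of electric current: I_au = e E_h/ℏ = m_e e⁵/((4πε₀)²ℏ³) = 6.67 × 10^-3 A.
57 × 6.67 × 10^-3 A = 0.380 A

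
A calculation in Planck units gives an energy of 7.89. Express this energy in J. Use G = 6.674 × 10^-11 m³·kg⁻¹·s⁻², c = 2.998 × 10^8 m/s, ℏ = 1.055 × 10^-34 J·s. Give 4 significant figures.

1.544 × 10^10 J

One Planck energy: E_P = √(ℏc⁵/G) = 1.957 × 10^9 J.
7.89 × 1.957 × 10^9 J = 1.544 × 10^10 J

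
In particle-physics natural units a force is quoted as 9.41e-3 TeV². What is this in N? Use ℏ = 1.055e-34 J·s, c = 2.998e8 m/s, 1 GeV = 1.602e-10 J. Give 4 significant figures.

7.635e9 N

Force is [E]/[L] = [E]²/(ℏc); restore (ℏc)⁻¹.
1 GeV² → 1/(ℏc) × (1 GeV in J)² = 8.114e5 N.
Convert the energy scale: 9.41e-3 TeV² = 9.41e3 GeV².
Result: 9.41e3 × 8.114e5 = 7.635e9 N.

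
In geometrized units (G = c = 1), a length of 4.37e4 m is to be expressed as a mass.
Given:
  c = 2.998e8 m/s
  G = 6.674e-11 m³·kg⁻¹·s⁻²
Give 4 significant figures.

5.885e31 kg

Length → mass via c²/G.
4.37e4 m × (c²/G) = 5.885e31 kg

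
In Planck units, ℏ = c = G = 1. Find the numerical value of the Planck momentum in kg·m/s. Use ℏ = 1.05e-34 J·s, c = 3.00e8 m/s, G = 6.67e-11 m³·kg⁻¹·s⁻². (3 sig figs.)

6.52 kg·m/s

The unique combination of the constants set to 1 with dimensions of momentum is p_P = √(ℏc³/G).
  = √(42.5)
  = 6.52 kg·m/s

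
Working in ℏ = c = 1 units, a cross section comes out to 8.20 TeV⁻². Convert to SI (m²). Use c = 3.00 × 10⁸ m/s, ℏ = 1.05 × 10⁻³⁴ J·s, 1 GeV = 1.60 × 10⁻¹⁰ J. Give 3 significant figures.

Area is [L]² = [E]⁻²·(ℏc)²; restore (ℏc)².
1 GeV⁻² → (ℏc)² × (1 GeV in J)⁻² = 3.88 × 10⁻³² m².
Convert the energy scale: 8.20 TeV⁻² = 8.20 × 10⁻⁶ GeV⁻².
Result: 8.20 × 10⁻⁶ × 3.88 × 10⁻³² = 3.18 × 10⁻³⁷ m².

3.18 × 10⁻³⁷ m²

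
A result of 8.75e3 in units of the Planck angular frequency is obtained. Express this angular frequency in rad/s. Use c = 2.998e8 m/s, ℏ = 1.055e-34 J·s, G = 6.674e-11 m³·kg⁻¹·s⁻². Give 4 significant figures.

One Planck angular frequency: ω_P = √(c⁵/(ℏG)) = 1.855e43 rad/s.
8.75e3 × 1.855e43 rad/s = 1.623e47 rad/s

1.623e47 rad/s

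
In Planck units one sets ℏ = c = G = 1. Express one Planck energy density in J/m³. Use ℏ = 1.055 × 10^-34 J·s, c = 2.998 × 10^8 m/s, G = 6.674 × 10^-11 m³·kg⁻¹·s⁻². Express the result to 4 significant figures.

4.632 × 10^113 J/m³

u_P = c⁷/(ℏG²)
  = 2.177 × 10^59 / 4.699 × 10^-55
  = 4.632 × 10^113 J/m³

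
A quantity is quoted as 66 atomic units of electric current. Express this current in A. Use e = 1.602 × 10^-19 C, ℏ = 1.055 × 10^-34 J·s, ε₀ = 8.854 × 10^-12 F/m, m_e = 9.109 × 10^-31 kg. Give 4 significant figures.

0.4364 A

One atomic unit of electric current: I_au = e E_h/ℏ = m_e e⁵/((4πε₀)²ℏ³) = 6.612 × 10^-3 A.
66 × 6.612 × 10^-3 A = 0.4364 A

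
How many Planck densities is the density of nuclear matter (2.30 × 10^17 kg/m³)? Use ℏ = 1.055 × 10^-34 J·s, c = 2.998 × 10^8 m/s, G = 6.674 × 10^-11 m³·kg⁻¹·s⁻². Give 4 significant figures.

4.463 × 10^-80

Planck density: ρ_P = c⁵/(ℏG²) = 5.154 × 10^96 kg/m³.
2.30 × 10^17 / 5.154 × 10^96 = 4.463 × 10^-80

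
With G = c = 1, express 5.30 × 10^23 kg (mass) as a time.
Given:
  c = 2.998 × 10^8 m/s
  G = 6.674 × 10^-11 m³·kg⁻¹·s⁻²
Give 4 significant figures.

Mass → time via G/c³.
5.30 × 10^23 kg × (G/c³) = 1.313 × 10^-12 s

1.313 × 10^-12 s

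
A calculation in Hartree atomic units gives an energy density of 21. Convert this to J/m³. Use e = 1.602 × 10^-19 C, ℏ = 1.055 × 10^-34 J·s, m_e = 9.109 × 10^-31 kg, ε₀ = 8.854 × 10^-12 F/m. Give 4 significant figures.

6.151 × 10^14 J/m³

One atomic unit of energy density: u_au = E_h/a₀³ = m_e⁴e¹⁰/((4πε₀)⁵ℏ⁸) = 2.929 × 10^13 J/m³.
21 × 2.929 × 10^13 J/m³ = 6.151 × 10^14 J/m³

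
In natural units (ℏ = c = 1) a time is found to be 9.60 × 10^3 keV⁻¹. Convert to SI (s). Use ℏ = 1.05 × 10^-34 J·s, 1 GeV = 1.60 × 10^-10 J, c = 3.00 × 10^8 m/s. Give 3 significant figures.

A time is [E]⁻¹ in ℏ=c=1; restore one factor of ℏ.
1 GeV⁻¹ → ℏ × (1 GeV in J)⁻¹ = 6.56 × 10^-25 s.
Convert the energy scale: 9.60 × 10^3 keV⁻¹ = 9.60 × 10^9 GeV⁻¹.
Result: 9.60 × 10^9 × 6.56 × 10^-25 = 6.30 × 10^-15 s.

6.30 × 10^-15 s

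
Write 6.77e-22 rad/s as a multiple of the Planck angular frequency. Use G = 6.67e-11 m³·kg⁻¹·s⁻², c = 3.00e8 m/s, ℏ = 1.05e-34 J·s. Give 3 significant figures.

Planck angular frequency: ω_P = √(c⁵/(ℏG)) = 1.86e43 rad/s.
6.77e-22 / 1.86e43 = 3.63e-65

3.63e-65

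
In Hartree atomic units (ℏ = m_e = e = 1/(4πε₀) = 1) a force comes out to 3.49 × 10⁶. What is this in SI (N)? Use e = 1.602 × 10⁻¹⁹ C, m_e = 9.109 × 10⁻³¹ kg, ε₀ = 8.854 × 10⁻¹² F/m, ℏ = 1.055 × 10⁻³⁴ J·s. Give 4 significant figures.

One atomic unit of force: F_au = E_h/a₀ = m_e²e⁶/((4πε₀)³ℏ⁴) = 8.220 × 10⁻⁸ N.
3.49 × 10⁶ × 8.220 × 10⁻⁸ N = 0.2869 N

0.2869 N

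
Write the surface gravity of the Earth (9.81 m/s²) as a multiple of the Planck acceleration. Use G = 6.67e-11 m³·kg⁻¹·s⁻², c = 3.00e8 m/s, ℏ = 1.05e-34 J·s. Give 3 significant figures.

Planck acceleration: a_P = √(c⁷/(ℏG)) = 5.59e51 m/s².
9.81 / 5.59e51 = 1.76e-51

1.76e-51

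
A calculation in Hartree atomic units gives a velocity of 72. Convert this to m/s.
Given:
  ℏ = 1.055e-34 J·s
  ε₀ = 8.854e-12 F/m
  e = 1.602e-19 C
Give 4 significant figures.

One atomic unit of velocity: v_au = e²/(4πε₀ℏ) = 2.186e6 m/s.
72 × 2.186e6 m/s = 1.574e8 m/s

1.574e8 m/s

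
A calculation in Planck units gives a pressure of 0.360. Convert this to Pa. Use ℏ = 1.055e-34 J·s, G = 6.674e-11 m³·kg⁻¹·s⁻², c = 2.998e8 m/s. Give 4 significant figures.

One Planck pressure: p_P = c⁷/(ℏG²) = 4.632e113 Pa.
0.360 × 4.632e113 Pa = 1.668e113 Pa

1.668e113 Pa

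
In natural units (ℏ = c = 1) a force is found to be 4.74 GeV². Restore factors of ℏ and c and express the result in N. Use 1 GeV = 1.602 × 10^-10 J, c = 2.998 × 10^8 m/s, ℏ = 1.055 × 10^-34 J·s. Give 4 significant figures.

Force is [E]/[L] = [E]²/(ℏc); restore (ℏc)⁻¹.
1 GeV² → 1/(ℏc) × (1 GeV in J)² = 8.114 × 10^5 N.
Result: 4.74 × 8.114 × 10^5 = 3.846 × 10^6 N.

3.846 × 10^6 N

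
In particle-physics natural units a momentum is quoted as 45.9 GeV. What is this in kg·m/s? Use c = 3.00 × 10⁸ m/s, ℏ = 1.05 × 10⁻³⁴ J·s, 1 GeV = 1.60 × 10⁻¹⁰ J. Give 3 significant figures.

Momentum is [E]/c; divide by c.
1 GeV → 1/c × (1 GeV in J) = 5.33 × 10⁻¹⁹ kg·m/s.
Result: 45.9 × 5.33 × 10⁻¹⁹ = 2.45 × 10⁻¹⁷ kg·m/s.

2.45 × 10⁻¹⁷ kg·m/s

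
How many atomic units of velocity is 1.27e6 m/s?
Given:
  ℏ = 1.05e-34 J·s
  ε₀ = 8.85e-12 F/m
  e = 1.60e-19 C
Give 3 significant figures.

atomic unit of velocity: v_au = e²/(4πε₀ℏ) = 2.19e6 m/s.
1.27e6 / 2.19e6 = 0.579

0.579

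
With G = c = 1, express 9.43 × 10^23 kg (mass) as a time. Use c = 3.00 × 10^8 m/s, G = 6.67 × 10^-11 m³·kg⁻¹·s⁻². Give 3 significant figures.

2.33 × 10^-12 s

Mass → time via G/c³.
9.43 × 10^23 kg × (G/c³) = 2.33 × 10^-12 s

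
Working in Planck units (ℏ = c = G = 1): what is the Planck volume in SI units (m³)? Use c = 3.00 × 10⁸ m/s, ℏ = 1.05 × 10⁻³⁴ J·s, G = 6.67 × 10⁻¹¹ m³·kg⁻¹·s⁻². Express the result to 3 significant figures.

4.18 × 10⁻¹⁰⁵ m³

From ℏ = c = G = 1 the volume scale is V_P = (ℏG/c³)^(3/2).
  = √(1.75 × 10⁻²⁰⁹)
  = 4.18 × 10⁻¹⁰⁵ m³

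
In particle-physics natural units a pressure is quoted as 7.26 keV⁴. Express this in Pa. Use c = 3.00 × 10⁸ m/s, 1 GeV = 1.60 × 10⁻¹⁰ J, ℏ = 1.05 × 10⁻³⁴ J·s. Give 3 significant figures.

1.52 × 10¹⁴ Pa

Pressure is [E]/[L]³ = [E]⁴/(ℏc)³.
1 GeV⁴ → 1/(ℏc)³ × (1 GeV in J)⁴ = 2.10 × 10³⁷ Pa.
Convert the energy scale: 7.26 keV⁴ = 7.26 × 10⁻²⁴ GeV⁴.
Result: 7.26 × 10⁻²⁴ × 2.10 × 10³⁷ = 1.52 × 10¹⁴ Pa.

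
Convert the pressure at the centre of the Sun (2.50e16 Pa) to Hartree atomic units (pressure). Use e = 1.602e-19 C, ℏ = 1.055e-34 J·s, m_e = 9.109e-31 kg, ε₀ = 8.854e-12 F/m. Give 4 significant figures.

853.5

atomic unit of pressure: P_au = E_h/a₀³ = m_e⁴e¹⁰/((4πε₀)⁵ℏ⁸) = 2.929e13 Pa.
2.50e16 / 2.929e13 = 853.5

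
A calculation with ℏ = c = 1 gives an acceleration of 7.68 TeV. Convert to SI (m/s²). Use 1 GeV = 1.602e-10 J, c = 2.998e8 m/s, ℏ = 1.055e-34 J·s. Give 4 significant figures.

3.496e36 m/s²

Acceleration is [L]/[T]² = c·[E]/ℏ.
1 GeV → c/ℏ × (1 GeV in J) = 4.552e32 m/s².
Convert the energy scale: 7.68 TeV = 7.68e3 GeV.
Result: 7.68e3 × 4.552e32 = 3.496e36 m/s².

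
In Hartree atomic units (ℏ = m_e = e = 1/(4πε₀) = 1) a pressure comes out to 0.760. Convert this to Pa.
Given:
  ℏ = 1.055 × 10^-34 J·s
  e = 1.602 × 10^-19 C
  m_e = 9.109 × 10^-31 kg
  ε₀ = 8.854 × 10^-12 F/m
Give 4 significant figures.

One atomic unit of pressure: P_au = E_h/a₀³ = m_e⁴e¹⁰/((4πε₀)⁵ℏ⁸) = 2.929 × 10^13 Pa.
0.760 × 2.929 × 10^13 Pa = 2.226 × 10^13 Pa

2.226 × 10^13 Pa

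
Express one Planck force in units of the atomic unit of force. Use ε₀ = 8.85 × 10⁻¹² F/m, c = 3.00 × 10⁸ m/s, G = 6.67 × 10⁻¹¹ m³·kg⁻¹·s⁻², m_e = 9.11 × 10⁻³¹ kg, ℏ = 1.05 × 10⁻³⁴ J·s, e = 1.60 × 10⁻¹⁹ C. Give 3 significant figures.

1.46 × 10⁵¹

Planck force: F_P = c⁴/G = 1.21 × 10⁴⁴ N
atomic unit of force: F_au = E_h/a₀ = m_e²e⁶/((4πε₀)³ℏ⁴) = 8.33 × 10⁻⁸ N
ratio = 1.21 × 10⁴⁴ / 8.33 × 10⁻⁸ = 1.46 × 10⁵¹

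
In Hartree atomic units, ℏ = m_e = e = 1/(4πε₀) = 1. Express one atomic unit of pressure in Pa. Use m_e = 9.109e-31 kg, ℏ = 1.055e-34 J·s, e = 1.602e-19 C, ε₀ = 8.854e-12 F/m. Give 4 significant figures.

2.929e13 Pa

Dimensional analysis gives P_au = E_h/a₀³ = m_e⁴e¹⁰/((4πε₀)⁵ℏ⁸).
E_h = 4.354e-18 J
a₀ = 5.297e-11 m
E_h/a₀³ = 2.929e13 Pa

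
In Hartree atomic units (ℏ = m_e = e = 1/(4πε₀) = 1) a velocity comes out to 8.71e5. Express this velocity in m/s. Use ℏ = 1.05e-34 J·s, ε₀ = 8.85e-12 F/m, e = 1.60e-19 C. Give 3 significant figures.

1.91e12 m/s

One atomic unit of velocity: v_au = e²/(4πε₀ℏ) = 2.19e6 m/s.
8.71e5 × 2.19e6 m/s = 1.91e12 m/s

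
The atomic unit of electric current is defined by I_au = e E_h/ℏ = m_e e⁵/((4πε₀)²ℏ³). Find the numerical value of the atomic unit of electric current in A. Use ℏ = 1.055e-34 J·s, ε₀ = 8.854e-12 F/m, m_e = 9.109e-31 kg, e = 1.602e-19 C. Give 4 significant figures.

I_au = e E_h/ℏ = m_e e⁵/((4πε₀)²ℏ³)
E_h = 4.354e-18 J
e·E_h/ℏ = 6.612e-3 A

6.612e-3 A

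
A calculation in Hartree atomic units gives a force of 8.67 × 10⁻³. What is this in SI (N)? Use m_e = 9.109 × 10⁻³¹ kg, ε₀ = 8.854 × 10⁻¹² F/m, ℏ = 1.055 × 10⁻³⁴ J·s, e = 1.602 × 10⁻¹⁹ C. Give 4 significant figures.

One atomic unit of force: F_au = E_h/a₀ = m_e²e⁶/((4πε₀)³ℏ⁴) = 8.220 × 10⁻⁸ N.
8.67 × 10⁻³ × 8.220 × 10⁻⁸ N = 7.127 × 10⁻¹⁰ N

7.127 × 10⁻¹⁰ N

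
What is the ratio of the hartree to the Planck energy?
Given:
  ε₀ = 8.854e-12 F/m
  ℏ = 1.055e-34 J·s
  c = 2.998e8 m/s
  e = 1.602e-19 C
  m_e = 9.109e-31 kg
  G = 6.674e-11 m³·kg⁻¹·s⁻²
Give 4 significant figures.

hartree: E_h = m_e e⁴/(4πε₀ℏ)² = 4.354e-18 J
Planck energy: E_P = √(ℏc⁵/G) = 1.957e9 J
ratio = 4.354e-18 / 1.957e9 = 2.225e-27

2.225e-27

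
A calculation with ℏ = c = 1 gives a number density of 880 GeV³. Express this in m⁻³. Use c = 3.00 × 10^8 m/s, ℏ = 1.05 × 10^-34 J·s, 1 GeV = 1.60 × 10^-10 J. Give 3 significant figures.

1.15 × 10^50 m⁻³

Number density is [L]⁻³ = [E]³/(ℏc)³.
1 GeV³ → 1/(ℏc)³ × (1 GeV in J)³ = 1.31 × 10^47 m⁻³.
Result: 880 × 1.31 × 10^47 = 1.15 × 10^50 m⁻³.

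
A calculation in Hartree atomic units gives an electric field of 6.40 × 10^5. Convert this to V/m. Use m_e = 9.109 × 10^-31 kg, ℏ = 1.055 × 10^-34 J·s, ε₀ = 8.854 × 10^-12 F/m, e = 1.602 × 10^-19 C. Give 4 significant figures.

One atomic unit of electric field: E_au = E_h/(e a₀) = m_e²e⁵/((4πε₀)³ℏ⁴) = 5.131 × 10^11 V/m.
6.40 × 10^5 × 5.131 × 10^11 V/m = 3.284 × 10^17 V/m

3.284 × 10^17 V/m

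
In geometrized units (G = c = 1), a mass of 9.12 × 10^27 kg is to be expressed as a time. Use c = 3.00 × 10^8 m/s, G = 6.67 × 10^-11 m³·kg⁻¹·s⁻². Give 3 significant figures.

2.25 × 10^-8 s

Mass → time via G/c³.
9.12 × 10^27 kg × (G/c³) = 2.25 × 10^-8 s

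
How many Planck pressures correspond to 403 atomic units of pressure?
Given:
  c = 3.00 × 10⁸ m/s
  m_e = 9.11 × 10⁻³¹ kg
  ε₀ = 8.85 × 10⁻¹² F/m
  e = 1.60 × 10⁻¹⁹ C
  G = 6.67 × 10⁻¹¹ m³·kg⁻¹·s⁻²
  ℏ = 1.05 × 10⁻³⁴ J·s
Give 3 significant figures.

2.59 × 10⁻⁹⁸

atomic unit of pressure: P_au = E_h/a₀³ = m_e⁴e¹⁰/((4πε₀)⁵ℏ⁸) = 3.01 × 10¹³ Pa
Planck pressure: p_P = c⁷/(ℏG²) = 4.68 × 10¹¹³ Pa
403 × 3.01 × 10¹³ / 4.68 × 10¹¹³ = 2.59 × 10⁻⁹⁸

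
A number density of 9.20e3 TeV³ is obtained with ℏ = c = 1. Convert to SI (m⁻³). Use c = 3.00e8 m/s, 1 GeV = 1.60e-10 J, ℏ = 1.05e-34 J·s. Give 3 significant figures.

Number density is [L]⁻³ = [E]³/(ℏc)³.
1 GeV³ → 1/(ℏc)³ × (1 GeV in J)³ = 1.31e47 m⁻³.
Convert the energy scale: 9.20e3 TeV³ = 9.20e12 GeV³.
Result: 9.20e12 × 1.31e47 = 1.21e60 m⁻³.

1.21e60 m⁻³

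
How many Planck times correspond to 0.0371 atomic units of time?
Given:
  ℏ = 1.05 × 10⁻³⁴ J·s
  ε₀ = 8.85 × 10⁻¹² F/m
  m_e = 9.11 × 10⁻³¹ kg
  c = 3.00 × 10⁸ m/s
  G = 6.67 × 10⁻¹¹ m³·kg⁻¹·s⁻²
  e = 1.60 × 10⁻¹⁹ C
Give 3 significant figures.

atomic unit of time: τ_au = (4πε₀)²ℏ³/(m_e e⁴) = 2.40 × 10⁻¹⁷ s
Planck time: t_P = √(ℏG/c⁵) = 5.37 × 10⁻⁴⁴ s
0.0371 × 2.40 × 10⁻¹⁷ / 5.37 × 10⁻⁴⁴ = 1.66 × 10²⁵

1.66 × 10²⁵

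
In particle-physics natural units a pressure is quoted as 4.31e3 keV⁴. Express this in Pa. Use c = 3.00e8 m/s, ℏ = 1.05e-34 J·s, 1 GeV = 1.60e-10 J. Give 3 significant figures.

9.04e16 Pa

Pressure is [E]/[L]³ = [E]⁴/(ℏc)³.
1 GeV⁴ → 1/(ℏc)³ × (1 GeV in J)⁴ = 2.10e37 Pa.
Convert the energy scale: 4.31e3 keV⁴ = 4.31e-21 GeV⁴.
Result: 4.31e-21 × 2.10e37 = 9.04e16 Pa.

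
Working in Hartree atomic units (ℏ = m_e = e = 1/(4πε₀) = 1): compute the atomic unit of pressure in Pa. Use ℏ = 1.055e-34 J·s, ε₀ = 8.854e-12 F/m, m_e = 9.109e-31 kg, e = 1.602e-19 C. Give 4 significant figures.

2.929e13 Pa

From ℏ = m_e = e = 1/(4πε₀) = 1 the pressure scale is P_au = E_h/a₀³ = m_e⁴e¹⁰/((4πε₀)⁵ℏ⁸).
E_h = 4.354e-18 J
a₀ = 5.297e-11 m
E_h/a₀³ = 2.929e13 Pa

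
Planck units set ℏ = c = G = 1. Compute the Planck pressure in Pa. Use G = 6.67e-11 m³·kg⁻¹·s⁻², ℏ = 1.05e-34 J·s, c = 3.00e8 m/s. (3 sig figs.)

4.68e113 Pa

Dimensional analysis gives p_P = c⁷/(ℏG²).
  = 2.19e59 / 4.67e-55
  = 4.68e113 Pa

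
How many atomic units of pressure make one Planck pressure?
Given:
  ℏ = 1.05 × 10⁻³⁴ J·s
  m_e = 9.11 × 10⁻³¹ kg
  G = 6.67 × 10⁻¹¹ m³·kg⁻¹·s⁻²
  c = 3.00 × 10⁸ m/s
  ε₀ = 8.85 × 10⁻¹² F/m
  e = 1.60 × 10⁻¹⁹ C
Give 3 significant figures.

1.55 × 10¹⁰⁰

Planck pressure: p_P = c⁷/(ℏG²) = 4.68 × 10¹¹³ Pa
atomic unit of pressure: P_au = E_h/a₀³ = m_e⁴e¹⁰/((4πε₀)⁵ℏ⁸) = 3.01 × 10¹³ Pa
ratio = 4.68 × 10¹¹³ / 3.01 × 10¹³ = 1.55 × 10¹⁰⁰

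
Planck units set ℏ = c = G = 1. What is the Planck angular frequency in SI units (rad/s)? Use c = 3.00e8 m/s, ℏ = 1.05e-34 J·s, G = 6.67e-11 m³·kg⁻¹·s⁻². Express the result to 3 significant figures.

Dimensional analysis gives ω_P = √(c⁵/(ℏG)).
  = √(3.47e86)
  = 1.86e43 rad/s

1.86e43 rad/s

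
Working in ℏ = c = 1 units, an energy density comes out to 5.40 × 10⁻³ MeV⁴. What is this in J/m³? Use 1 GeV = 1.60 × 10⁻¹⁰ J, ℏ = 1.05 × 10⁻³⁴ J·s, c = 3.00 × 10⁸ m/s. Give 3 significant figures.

1.13 × 10²³ J/m³

[E]/[L]³ = [E]⁴/(ℏc)³; restore (ℏc)⁻³.
1 GeV⁴ → 1/(ℏc)³ × (1 GeV in J)⁴ = 2.10 × 10³⁷ J/m³.
Convert the energy scale: 5.40 × 10⁻³ MeV⁴ = 5.40 × 10⁻¹⁵ GeV⁴.
Result: 5.40 × 10⁻¹⁵ × 2.10 × 10³⁷ = 1.13 × 10²³ J/m³.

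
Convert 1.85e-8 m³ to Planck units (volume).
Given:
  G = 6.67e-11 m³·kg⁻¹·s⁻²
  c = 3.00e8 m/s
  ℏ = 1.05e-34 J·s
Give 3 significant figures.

Planck volume: V_P = (ℏG/c³)^(3/2) = 4.18e-105 m³.
1.85e-8 / 4.18e-105 = 4.43e96

4.43e96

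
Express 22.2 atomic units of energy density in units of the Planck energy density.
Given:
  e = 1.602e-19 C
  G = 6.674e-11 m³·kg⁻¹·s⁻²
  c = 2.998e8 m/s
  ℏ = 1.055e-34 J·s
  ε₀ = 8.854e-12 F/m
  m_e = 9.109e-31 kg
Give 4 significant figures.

atomic unit of energy density: u_au = E_h/a₀³ = m_e⁴e¹⁰/((4πε₀)⁵ℏ⁸) = 2.929e13 J/m³
Planck energy density: u_P = c⁷/(ℏG²) = 4.632e113 J/m³
22.2 × 2.929e13 / 4.632e113 = 1.404e-99

1.404e-99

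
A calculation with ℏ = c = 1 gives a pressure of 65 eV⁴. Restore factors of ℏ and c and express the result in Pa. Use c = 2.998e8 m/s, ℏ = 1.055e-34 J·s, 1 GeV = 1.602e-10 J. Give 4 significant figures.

Pressure is [E]/[L]³ = [E]⁴/(ℏc)³.
1 GeV⁴ → 1/(ℏc)³ × (1 GeV in J)⁴ = 2.082e37 Pa.
Convert the energy scale: 65 eV⁴ = 6.50e-35 GeV⁴.
Result: 6.50e-35 × 2.082e37 = 1.353e3 Pa.

1.353e3 Pa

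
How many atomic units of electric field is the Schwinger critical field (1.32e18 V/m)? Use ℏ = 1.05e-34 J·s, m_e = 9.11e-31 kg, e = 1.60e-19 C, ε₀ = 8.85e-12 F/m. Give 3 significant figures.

2.54e6

atomic unit of electric field: E_au = E_h/(e a₀) = m_e²e⁵/((4πε₀)³ℏ⁴) = 5.20e11 V/m.
1.32e18 / 5.20e11 = 2.54e6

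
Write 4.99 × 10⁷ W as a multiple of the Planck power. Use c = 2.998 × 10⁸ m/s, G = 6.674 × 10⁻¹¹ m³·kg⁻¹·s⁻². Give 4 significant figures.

Planck power: P_P = c⁵/G = 3.629 × 10⁵² W.
4.99 × 10⁷ / 3.629 × 10⁵² = 1.375 × 10⁻⁴⁵

1.375 × 10⁻⁴⁵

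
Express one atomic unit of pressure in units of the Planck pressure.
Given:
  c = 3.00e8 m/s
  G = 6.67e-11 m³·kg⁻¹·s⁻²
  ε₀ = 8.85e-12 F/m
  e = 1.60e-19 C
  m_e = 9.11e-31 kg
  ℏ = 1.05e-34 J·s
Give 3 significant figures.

atomic unit of pressure: P_au = E_h/a₀³ = m_e⁴e¹⁰/((4πε₀)⁵ℏ⁸) = 3.01e13 Pa
Planck pressure: p_P = c⁷/(ℏG²) = 4.68e113 Pa
ratio = 3.01e13 / 4.68e113 = 6.44e-101

6.44e-101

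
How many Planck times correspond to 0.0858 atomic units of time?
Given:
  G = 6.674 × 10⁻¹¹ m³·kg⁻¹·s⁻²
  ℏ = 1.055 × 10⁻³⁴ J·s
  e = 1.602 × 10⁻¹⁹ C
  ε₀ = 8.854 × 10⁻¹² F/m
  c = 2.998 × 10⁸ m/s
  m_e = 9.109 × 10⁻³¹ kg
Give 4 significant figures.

atomic unit of time: τ_au = (4πε₀)²ℏ³/(m_e e⁴) = 2.423 × 10⁻¹⁷ s
Planck time: t_P = √(ℏG/c⁵) = 5.392 × 10⁻⁴⁴ s
0.0858 × 2.423 × 10⁻¹⁷ / 5.392 × 10⁻⁴⁴ = 3.856 × 10²⁵

3.856 × 10²⁵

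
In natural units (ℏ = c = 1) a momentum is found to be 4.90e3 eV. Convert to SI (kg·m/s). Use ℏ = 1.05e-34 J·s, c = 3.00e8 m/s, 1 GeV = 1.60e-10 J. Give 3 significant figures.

2.61e-24 kg·m/s

Momentum is [E]/c; divide by c.
1 GeV → 1/c × (1 GeV in J) = 5.33e-19 kg·m/s.
Convert the energy scale: 4.90e3 eV = 4.90e-6 GeV.
Result: 4.90e-6 × 5.33e-19 = 2.61e-24 kg·m/s.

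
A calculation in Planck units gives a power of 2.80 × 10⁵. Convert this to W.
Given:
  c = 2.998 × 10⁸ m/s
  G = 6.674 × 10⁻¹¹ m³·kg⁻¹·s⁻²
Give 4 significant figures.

1.016 × 10⁵⁸ W

One Planck power: P_P = c⁵/G = 3.629 × 10⁵² W.
2.80 × 10⁵ × 3.629 × 10⁵² W = 1.016 × 10⁵⁸ W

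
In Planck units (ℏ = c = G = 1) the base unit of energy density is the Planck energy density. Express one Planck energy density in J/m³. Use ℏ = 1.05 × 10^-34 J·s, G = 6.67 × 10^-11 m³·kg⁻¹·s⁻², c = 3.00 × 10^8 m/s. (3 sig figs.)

u_P = c⁷/(ℏG²)
  = 2.19 × 10^59 / 4.67 × 10^-55
  = 4.68 × 10^113 J/m³

4.68 × 10^113 J/m³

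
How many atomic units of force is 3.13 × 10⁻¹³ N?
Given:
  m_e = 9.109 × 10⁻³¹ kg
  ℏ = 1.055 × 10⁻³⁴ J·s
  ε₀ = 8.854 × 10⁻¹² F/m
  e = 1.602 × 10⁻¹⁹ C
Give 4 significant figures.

atomic unit of force: F_au = E_h/a₀ = m_e²e⁶/((4πε₀)³ℏ⁴) = 8.220 × 10⁻⁸ N.
3.13 × 10⁻¹³ / 8.220 × 10⁻⁸ = 3.808 × 10⁻⁶

3.808 × 10⁻⁶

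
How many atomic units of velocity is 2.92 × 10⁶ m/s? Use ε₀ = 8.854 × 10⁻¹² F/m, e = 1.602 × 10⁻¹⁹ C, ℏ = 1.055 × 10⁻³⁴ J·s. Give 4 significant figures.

atomic unit of velocity: v_au = e²/(4πε₀ℏ) = 2.186 × 10⁶ m/s.
2.92 × 10⁶ / 2.186 × 10⁶ = 1.336

1.336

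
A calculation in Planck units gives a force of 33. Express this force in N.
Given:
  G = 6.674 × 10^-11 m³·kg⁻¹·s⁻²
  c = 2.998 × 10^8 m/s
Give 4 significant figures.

3.994 × 10^45 N

One Planck force: F_P = c⁴/G = 1.210 × 10^44 N.
33 × 1.210 × 10^44 N = 3.994 × 10^45 N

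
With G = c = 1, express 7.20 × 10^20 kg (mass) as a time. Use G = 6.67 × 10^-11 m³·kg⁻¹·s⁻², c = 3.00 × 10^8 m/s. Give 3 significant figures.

Mass → time via G/c³.
7.20 × 10^20 kg × (G/c³) = 1.78 × 10^-15 s

1.78 × 10^-15 s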